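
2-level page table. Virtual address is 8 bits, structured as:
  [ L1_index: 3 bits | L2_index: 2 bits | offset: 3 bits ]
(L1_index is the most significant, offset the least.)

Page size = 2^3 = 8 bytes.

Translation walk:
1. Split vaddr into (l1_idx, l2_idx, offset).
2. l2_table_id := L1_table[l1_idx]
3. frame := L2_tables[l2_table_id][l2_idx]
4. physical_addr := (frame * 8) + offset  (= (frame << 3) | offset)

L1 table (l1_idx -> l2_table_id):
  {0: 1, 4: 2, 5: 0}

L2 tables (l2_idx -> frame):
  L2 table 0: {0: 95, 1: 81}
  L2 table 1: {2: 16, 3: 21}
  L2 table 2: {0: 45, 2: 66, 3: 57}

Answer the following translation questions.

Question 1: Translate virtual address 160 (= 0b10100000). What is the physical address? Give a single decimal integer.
vaddr = 160 = 0b10100000
Split: l1_idx=5, l2_idx=0, offset=0
L1[5] = 0
L2[0][0] = 95
paddr = 95 * 8 + 0 = 760

Answer: 760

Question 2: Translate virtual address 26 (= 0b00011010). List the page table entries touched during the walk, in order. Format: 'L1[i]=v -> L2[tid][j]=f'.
Answer: L1[0]=1 -> L2[1][3]=21

Derivation:
vaddr = 26 = 0b00011010
Split: l1_idx=0, l2_idx=3, offset=2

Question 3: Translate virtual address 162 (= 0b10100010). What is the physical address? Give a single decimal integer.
Answer: 762

Derivation:
vaddr = 162 = 0b10100010
Split: l1_idx=5, l2_idx=0, offset=2
L1[5] = 0
L2[0][0] = 95
paddr = 95 * 8 + 2 = 762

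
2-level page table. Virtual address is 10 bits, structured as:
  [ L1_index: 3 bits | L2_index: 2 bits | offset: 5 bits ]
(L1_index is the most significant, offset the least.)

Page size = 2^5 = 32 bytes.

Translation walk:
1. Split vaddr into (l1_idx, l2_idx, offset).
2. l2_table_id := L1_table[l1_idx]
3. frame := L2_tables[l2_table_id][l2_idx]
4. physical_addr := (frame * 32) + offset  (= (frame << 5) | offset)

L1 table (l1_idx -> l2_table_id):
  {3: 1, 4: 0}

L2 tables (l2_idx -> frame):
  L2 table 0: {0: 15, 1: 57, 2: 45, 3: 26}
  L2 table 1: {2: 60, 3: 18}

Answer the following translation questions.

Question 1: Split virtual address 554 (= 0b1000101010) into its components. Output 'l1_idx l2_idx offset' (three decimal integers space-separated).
Answer: 4 1 10

Derivation:
vaddr = 554 = 0b1000101010
  top 3 bits -> l1_idx = 4
  next 2 bits -> l2_idx = 1
  bottom 5 bits -> offset = 10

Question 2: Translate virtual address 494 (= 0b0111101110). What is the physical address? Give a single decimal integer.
vaddr = 494 = 0b0111101110
Split: l1_idx=3, l2_idx=3, offset=14
L1[3] = 1
L2[1][3] = 18
paddr = 18 * 32 + 14 = 590

Answer: 590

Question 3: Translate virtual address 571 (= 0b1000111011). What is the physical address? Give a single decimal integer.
vaddr = 571 = 0b1000111011
Split: l1_idx=4, l2_idx=1, offset=27
L1[4] = 0
L2[0][1] = 57
paddr = 57 * 32 + 27 = 1851

Answer: 1851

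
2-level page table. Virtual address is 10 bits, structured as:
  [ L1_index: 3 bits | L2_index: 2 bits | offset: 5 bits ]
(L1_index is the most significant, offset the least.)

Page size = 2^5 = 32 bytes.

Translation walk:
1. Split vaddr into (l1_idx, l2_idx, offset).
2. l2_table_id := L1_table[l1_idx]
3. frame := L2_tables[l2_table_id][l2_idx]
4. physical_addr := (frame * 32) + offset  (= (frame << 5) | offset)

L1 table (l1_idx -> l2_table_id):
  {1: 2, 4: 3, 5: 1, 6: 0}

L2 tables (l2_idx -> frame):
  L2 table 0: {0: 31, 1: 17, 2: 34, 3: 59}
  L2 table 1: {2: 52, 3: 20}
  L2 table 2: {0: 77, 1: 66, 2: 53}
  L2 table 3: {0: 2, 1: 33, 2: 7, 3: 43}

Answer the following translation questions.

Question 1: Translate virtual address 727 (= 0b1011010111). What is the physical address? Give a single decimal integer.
Answer: 1687

Derivation:
vaddr = 727 = 0b1011010111
Split: l1_idx=5, l2_idx=2, offset=23
L1[5] = 1
L2[1][2] = 52
paddr = 52 * 32 + 23 = 1687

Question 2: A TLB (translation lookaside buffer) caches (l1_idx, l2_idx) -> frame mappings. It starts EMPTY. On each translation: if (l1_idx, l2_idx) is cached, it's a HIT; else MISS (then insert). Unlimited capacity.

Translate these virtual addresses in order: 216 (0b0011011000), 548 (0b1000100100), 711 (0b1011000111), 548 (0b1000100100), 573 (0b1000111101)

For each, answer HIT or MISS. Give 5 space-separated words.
Answer: MISS MISS MISS HIT HIT

Derivation:
vaddr=216: (1,2) not in TLB -> MISS, insert
vaddr=548: (4,1) not in TLB -> MISS, insert
vaddr=711: (5,2) not in TLB -> MISS, insert
vaddr=548: (4,1) in TLB -> HIT
vaddr=573: (4,1) in TLB -> HIT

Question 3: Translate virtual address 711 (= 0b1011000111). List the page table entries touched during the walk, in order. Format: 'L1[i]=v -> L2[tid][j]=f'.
vaddr = 711 = 0b1011000111
Split: l1_idx=5, l2_idx=2, offset=7

Answer: L1[5]=1 -> L2[1][2]=52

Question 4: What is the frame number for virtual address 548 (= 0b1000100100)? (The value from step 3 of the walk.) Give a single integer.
Answer: 33

Derivation:
vaddr = 548: l1_idx=4, l2_idx=1
L1[4] = 3; L2[3][1] = 33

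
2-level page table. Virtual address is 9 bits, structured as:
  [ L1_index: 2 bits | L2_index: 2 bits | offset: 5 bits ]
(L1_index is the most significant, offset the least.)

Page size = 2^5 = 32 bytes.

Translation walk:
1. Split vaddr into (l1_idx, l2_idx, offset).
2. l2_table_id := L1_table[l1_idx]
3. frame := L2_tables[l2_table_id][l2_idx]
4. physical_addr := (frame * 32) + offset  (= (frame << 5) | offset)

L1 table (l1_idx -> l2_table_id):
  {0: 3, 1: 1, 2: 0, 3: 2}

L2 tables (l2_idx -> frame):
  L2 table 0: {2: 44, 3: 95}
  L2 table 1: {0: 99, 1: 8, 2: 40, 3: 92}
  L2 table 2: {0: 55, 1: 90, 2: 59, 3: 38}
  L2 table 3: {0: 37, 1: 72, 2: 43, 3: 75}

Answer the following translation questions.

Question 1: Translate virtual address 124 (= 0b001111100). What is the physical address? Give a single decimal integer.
Answer: 2428

Derivation:
vaddr = 124 = 0b001111100
Split: l1_idx=0, l2_idx=3, offset=28
L1[0] = 3
L2[3][3] = 75
paddr = 75 * 32 + 28 = 2428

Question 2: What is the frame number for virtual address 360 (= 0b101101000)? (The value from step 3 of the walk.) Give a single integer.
Answer: 95

Derivation:
vaddr = 360: l1_idx=2, l2_idx=3
L1[2] = 0; L2[0][3] = 95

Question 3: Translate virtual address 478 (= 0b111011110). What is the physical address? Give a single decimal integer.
Answer: 1918

Derivation:
vaddr = 478 = 0b111011110
Split: l1_idx=3, l2_idx=2, offset=30
L1[3] = 2
L2[2][2] = 59
paddr = 59 * 32 + 30 = 1918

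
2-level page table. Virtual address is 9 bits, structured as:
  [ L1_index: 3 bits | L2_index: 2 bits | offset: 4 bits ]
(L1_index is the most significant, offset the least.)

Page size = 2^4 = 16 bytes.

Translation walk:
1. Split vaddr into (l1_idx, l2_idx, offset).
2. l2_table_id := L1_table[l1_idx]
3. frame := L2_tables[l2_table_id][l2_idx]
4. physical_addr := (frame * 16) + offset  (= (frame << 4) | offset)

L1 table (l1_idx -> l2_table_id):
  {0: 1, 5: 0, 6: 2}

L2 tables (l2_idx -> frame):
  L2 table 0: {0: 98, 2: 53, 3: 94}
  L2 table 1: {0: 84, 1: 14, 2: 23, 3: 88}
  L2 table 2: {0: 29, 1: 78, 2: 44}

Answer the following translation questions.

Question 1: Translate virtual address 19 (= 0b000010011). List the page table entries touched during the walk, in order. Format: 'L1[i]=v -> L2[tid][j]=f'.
vaddr = 19 = 0b000010011
Split: l1_idx=0, l2_idx=1, offset=3

Answer: L1[0]=1 -> L2[1][1]=14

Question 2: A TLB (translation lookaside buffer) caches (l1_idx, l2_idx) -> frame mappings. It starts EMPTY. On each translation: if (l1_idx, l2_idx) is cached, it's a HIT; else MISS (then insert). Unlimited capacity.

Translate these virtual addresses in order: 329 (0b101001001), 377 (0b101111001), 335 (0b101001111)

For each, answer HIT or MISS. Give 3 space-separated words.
Answer: MISS MISS HIT

Derivation:
vaddr=329: (5,0) not in TLB -> MISS, insert
vaddr=377: (5,3) not in TLB -> MISS, insert
vaddr=335: (5,0) in TLB -> HIT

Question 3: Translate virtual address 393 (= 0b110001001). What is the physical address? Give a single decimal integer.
Answer: 473

Derivation:
vaddr = 393 = 0b110001001
Split: l1_idx=6, l2_idx=0, offset=9
L1[6] = 2
L2[2][0] = 29
paddr = 29 * 16 + 9 = 473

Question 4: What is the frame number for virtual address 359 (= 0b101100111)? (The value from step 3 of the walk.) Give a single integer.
vaddr = 359: l1_idx=5, l2_idx=2
L1[5] = 0; L2[0][2] = 53

Answer: 53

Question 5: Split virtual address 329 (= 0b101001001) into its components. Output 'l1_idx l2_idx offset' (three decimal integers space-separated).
Answer: 5 0 9

Derivation:
vaddr = 329 = 0b101001001
  top 3 bits -> l1_idx = 5
  next 2 bits -> l2_idx = 0
  bottom 4 bits -> offset = 9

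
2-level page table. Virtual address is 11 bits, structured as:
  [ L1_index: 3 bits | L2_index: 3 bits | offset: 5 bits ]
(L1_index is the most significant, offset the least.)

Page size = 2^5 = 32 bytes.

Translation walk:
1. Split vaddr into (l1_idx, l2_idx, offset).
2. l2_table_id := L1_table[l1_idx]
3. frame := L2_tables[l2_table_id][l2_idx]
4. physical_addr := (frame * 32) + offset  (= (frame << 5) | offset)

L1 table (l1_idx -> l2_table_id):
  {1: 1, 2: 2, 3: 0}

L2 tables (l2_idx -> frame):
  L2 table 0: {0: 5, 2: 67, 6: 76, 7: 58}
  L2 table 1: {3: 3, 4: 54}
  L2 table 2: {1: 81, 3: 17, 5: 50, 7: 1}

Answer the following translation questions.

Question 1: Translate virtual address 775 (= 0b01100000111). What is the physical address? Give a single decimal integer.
vaddr = 775 = 0b01100000111
Split: l1_idx=3, l2_idx=0, offset=7
L1[3] = 0
L2[0][0] = 5
paddr = 5 * 32 + 7 = 167

Answer: 167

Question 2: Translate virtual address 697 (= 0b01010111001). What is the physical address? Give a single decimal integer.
vaddr = 697 = 0b01010111001
Split: l1_idx=2, l2_idx=5, offset=25
L1[2] = 2
L2[2][5] = 50
paddr = 50 * 32 + 25 = 1625

Answer: 1625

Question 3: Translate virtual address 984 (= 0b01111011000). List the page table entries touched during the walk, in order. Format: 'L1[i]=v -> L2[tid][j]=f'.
vaddr = 984 = 0b01111011000
Split: l1_idx=3, l2_idx=6, offset=24

Answer: L1[3]=0 -> L2[0][6]=76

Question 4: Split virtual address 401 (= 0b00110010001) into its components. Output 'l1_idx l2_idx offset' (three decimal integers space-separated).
Answer: 1 4 17

Derivation:
vaddr = 401 = 0b00110010001
  top 3 bits -> l1_idx = 1
  next 3 bits -> l2_idx = 4
  bottom 5 bits -> offset = 17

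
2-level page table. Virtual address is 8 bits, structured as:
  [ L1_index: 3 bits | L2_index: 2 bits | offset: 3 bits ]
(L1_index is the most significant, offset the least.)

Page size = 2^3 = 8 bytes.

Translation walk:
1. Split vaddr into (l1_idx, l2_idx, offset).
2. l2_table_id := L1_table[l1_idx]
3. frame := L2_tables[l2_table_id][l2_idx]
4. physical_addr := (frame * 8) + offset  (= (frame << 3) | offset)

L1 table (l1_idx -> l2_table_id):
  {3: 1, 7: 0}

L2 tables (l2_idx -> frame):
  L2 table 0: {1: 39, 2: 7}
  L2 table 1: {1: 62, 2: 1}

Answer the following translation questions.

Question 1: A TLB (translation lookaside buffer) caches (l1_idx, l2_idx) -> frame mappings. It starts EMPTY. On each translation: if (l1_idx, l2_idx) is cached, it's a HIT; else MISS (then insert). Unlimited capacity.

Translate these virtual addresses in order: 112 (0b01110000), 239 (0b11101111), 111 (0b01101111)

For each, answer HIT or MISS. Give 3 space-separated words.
Answer: MISS MISS MISS

Derivation:
vaddr=112: (3,2) not in TLB -> MISS, insert
vaddr=239: (7,1) not in TLB -> MISS, insert
vaddr=111: (3,1) not in TLB -> MISS, insert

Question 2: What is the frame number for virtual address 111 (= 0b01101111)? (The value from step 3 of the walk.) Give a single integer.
Answer: 62

Derivation:
vaddr = 111: l1_idx=3, l2_idx=1
L1[3] = 1; L2[1][1] = 62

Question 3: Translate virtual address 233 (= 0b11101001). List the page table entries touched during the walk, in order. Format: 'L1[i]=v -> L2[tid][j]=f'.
vaddr = 233 = 0b11101001
Split: l1_idx=7, l2_idx=1, offset=1

Answer: L1[7]=0 -> L2[0][1]=39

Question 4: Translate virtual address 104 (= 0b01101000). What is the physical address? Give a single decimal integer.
Answer: 496

Derivation:
vaddr = 104 = 0b01101000
Split: l1_idx=3, l2_idx=1, offset=0
L1[3] = 1
L2[1][1] = 62
paddr = 62 * 8 + 0 = 496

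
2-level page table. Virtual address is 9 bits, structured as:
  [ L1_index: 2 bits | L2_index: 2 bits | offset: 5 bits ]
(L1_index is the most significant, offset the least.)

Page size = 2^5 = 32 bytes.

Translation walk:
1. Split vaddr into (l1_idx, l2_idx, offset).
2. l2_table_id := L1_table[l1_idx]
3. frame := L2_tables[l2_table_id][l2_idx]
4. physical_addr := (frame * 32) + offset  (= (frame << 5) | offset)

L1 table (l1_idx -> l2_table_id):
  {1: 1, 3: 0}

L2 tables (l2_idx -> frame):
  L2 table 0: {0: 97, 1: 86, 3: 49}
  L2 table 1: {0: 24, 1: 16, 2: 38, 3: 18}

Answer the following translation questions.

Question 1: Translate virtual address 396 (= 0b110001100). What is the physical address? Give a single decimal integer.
vaddr = 396 = 0b110001100
Split: l1_idx=3, l2_idx=0, offset=12
L1[3] = 0
L2[0][0] = 97
paddr = 97 * 32 + 12 = 3116

Answer: 3116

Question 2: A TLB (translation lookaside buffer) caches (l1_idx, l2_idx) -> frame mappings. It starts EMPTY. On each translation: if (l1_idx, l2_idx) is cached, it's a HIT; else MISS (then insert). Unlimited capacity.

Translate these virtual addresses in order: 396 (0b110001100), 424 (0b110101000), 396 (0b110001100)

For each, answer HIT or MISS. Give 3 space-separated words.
Answer: MISS MISS HIT

Derivation:
vaddr=396: (3,0) not in TLB -> MISS, insert
vaddr=424: (3,1) not in TLB -> MISS, insert
vaddr=396: (3,0) in TLB -> HIT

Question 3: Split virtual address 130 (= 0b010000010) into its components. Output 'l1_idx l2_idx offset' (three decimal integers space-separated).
Answer: 1 0 2

Derivation:
vaddr = 130 = 0b010000010
  top 2 bits -> l1_idx = 1
  next 2 bits -> l2_idx = 0
  bottom 5 bits -> offset = 2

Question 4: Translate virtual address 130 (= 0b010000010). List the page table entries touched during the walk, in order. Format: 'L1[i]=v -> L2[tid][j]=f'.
vaddr = 130 = 0b010000010
Split: l1_idx=1, l2_idx=0, offset=2

Answer: L1[1]=1 -> L2[1][0]=24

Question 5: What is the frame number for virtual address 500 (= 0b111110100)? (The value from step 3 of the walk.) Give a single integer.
vaddr = 500: l1_idx=3, l2_idx=3
L1[3] = 0; L2[0][3] = 49

Answer: 49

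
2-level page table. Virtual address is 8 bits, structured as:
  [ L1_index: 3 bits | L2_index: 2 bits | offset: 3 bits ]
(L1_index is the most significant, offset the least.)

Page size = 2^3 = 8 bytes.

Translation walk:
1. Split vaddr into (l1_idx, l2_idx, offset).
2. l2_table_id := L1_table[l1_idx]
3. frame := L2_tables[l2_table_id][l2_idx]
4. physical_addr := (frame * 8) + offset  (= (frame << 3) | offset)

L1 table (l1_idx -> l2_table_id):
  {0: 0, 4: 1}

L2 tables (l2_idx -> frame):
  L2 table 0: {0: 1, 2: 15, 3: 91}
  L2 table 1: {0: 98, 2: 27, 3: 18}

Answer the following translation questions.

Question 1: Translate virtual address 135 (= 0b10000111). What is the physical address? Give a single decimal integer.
vaddr = 135 = 0b10000111
Split: l1_idx=4, l2_idx=0, offset=7
L1[4] = 1
L2[1][0] = 98
paddr = 98 * 8 + 7 = 791

Answer: 791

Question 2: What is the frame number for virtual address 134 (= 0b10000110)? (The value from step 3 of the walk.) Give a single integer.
Answer: 98

Derivation:
vaddr = 134: l1_idx=4, l2_idx=0
L1[4] = 1; L2[1][0] = 98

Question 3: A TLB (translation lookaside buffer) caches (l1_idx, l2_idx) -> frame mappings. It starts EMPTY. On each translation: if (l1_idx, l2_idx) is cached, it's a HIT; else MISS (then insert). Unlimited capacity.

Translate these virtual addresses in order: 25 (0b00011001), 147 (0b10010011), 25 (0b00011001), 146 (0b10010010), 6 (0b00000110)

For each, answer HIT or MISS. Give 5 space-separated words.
vaddr=25: (0,3) not in TLB -> MISS, insert
vaddr=147: (4,2) not in TLB -> MISS, insert
vaddr=25: (0,3) in TLB -> HIT
vaddr=146: (4,2) in TLB -> HIT
vaddr=6: (0,0) not in TLB -> MISS, insert

Answer: MISS MISS HIT HIT MISS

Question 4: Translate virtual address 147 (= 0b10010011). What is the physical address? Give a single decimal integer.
vaddr = 147 = 0b10010011
Split: l1_idx=4, l2_idx=2, offset=3
L1[4] = 1
L2[1][2] = 27
paddr = 27 * 8 + 3 = 219

Answer: 219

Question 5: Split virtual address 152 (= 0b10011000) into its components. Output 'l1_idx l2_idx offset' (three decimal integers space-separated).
Answer: 4 3 0

Derivation:
vaddr = 152 = 0b10011000
  top 3 bits -> l1_idx = 4
  next 2 bits -> l2_idx = 3
  bottom 3 bits -> offset = 0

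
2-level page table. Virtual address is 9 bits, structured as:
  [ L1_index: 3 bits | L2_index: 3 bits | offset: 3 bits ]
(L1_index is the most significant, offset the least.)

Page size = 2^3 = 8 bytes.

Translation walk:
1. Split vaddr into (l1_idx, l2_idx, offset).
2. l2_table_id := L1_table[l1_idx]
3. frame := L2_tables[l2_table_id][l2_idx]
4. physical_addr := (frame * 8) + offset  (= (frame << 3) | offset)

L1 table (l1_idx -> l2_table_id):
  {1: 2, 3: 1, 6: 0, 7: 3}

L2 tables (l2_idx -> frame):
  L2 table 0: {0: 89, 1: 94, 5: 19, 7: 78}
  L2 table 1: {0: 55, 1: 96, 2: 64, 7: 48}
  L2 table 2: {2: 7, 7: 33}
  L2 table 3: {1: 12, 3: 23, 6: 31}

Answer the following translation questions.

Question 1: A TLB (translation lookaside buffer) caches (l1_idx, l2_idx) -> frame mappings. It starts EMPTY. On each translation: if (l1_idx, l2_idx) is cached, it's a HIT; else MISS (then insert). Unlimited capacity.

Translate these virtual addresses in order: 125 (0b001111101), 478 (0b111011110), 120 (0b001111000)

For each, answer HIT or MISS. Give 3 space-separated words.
vaddr=125: (1,7) not in TLB -> MISS, insert
vaddr=478: (7,3) not in TLB -> MISS, insert
vaddr=120: (1,7) in TLB -> HIT

Answer: MISS MISS HIT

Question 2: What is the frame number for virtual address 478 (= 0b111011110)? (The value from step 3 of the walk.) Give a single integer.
vaddr = 478: l1_idx=7, l2_idx=3
L1[7] = 3; L2[3][3] = 23

Answer: 23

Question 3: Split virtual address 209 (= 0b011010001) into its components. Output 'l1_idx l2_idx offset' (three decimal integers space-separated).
Answer: 3 2 1

Derivation:
vaddr = 209 = 0b011010001
  top 3 bits -> l1_idx = 3
  next 3 bits -> l2_idx = 2
  bottom 3 bits -> offset = 1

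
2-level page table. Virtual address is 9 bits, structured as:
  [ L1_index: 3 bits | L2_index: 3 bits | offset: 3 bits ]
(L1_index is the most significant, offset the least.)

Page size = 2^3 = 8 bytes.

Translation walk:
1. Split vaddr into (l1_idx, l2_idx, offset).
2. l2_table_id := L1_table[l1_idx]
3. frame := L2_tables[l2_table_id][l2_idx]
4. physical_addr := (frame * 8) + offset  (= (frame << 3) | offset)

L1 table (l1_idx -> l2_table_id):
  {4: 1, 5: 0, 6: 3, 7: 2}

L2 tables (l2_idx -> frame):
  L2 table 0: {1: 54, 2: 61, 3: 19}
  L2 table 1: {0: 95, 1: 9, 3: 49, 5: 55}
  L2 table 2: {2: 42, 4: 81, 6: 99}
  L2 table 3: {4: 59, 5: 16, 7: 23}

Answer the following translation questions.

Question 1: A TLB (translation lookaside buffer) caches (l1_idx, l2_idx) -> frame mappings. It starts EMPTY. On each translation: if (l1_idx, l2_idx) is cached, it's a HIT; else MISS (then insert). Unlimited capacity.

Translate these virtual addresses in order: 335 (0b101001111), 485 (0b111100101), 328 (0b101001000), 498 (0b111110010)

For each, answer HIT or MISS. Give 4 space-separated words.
vaddr=335: (5,1) not in TLB -> MISS, insert
vaddr=485: (7,4) not in TLB -> MISS, insert
vaddr=328: (5,1) in TLB -> HIT
vaddr=498: (7,6) not in TLB -> MISS, insert

Answer: MISS MISS HIT MISS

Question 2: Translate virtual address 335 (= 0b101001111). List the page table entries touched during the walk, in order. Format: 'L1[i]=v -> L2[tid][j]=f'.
Answer: L1[5]=0 -> L2[0][1]=54

Derivation:
vaddr = 335 = 0b101001111
Split: l1_idx=5, l2_idx=1, offset=7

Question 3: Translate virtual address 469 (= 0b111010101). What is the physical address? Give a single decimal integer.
vaddr = 469 = 0b111010101
Split: l1_idx=7, l2_idx=2, offset=5
L1[7] = 2
L2[2][2] = 42
paddr = 42 * 8 + 5 = 341

Answer: 341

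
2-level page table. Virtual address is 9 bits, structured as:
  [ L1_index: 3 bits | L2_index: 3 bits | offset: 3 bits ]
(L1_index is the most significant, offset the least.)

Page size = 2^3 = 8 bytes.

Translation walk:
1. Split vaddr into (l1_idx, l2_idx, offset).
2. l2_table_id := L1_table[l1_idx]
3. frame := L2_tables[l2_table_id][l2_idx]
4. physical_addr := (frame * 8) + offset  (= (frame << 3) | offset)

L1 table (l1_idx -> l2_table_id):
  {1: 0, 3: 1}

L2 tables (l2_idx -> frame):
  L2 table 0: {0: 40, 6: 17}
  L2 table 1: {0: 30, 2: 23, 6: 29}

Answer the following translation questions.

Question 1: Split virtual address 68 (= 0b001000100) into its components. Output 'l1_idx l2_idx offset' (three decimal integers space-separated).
Answer: 1 0 4

Derivation:
vaddr = 68 = 0b001000100
  top 3 bits -> l1_idx = 1
  next 3 bits -> l2_idx = 0
  bottom 3 bits -> offset = 4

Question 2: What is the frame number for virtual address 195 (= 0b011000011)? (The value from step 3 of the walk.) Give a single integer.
Answer: 30

Derivation:
vaddr = 195: l1_idx=3, l2_idx=0
L1[3] = 1; L2[1][0] = 30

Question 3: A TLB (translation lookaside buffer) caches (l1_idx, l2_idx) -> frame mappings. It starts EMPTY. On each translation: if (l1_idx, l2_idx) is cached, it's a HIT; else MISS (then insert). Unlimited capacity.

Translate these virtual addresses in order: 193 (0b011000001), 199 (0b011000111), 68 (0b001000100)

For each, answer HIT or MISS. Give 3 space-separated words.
vaddr=193: (3,0) not in TLB -> MISS, insert
vaddr=199: (3,0) in TLB -> HIT
vaddr=68: (1,0) not in TLB -> MISS, insert

Answer: MISS HIT MISS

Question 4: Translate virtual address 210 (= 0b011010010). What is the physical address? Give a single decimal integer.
vaddr = 210 = 0b011010010
Split: l1_idx=3, l2_idx=2, offset=2
L1[3] = 1
L2[1][2] = 23
paddr = 23 * 8 + 2 = 186

Answer: 186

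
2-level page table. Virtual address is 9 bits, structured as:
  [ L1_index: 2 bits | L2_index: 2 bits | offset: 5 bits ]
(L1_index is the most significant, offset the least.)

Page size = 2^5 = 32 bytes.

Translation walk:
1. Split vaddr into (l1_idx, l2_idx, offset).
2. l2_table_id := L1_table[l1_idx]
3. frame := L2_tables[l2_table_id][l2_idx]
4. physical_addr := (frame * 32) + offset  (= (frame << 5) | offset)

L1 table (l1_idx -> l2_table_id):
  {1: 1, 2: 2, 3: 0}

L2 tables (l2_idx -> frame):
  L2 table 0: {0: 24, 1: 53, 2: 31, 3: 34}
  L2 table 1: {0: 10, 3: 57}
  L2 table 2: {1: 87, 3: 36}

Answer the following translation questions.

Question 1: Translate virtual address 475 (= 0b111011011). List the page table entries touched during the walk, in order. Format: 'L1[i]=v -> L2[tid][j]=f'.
vaddr = 475 = 0b111011011
Split: l1_idx=3, l2_idx=2, offset=27

Answer: L1[3]=0 -> L2[0][2]=31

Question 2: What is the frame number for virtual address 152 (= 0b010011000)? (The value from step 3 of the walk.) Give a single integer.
Answer: 10

Derivation:
vaddr = 152: l1_idx=1, l2_idx=0
L1[1] = 1; L2[1][0] = 10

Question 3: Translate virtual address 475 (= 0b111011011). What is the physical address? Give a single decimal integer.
vaddr = 475 = 0b111011011
Split: l1_idx=3, l2_idx=2, offset=27
L1[3] = 0
L2[0][2] = 31
paddr = 31 * 32 + 27 = 1019

Answer: 1019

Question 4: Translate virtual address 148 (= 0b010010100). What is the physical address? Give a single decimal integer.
vaddr = 148 = 0b010010100
Split: l1_idx=1, l2_idx=0, offset=20
L1[1] = 1
L2[1][0] = 10
paddr = 10 * 32 + 20 = 340

Answer: 340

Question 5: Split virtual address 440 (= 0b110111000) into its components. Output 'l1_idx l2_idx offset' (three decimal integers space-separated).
vaddr = 440 = 0b110111000
  top 2 bits -> l1_idx = 3
  next 2 bits -> l2_idx = 1
  bottom 5 bits -> offset = 24

Answer: 3 1 24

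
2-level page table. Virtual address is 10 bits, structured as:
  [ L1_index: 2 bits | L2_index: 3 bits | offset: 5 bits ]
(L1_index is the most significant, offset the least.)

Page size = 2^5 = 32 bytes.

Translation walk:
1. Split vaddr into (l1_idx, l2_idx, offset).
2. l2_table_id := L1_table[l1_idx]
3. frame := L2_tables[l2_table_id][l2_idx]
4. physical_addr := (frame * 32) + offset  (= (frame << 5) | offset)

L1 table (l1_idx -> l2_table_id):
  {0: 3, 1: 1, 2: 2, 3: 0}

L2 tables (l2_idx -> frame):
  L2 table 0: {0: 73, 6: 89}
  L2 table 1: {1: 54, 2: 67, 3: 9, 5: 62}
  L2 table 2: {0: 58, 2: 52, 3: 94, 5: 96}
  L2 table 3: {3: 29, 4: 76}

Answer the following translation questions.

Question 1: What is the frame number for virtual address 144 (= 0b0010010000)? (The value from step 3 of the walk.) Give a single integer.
vaddr = 144: l1_idx=0, l2_idx=4
L1[0] = 3; L2[3][4] = 76

Answer: 76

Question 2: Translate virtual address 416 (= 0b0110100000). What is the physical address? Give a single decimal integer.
Answer: 1984

Derivation:
vaddr = 416 = 0b0110100000
Split: l1_idx=1, l2_idx=5, offset=0
L1[1] = 1
L2[1][5] = 62
paddr = 62 * 32 + 0 = 1984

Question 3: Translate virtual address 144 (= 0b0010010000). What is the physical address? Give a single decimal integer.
vaddr = 144 = 0b0010010000
Split: l1_idx=0, l2_idx=4, offset=16
L1[0] = 3
L2[3][4] = 76
paddr = 76 * 32 + 16 = 2448

Answer: 2448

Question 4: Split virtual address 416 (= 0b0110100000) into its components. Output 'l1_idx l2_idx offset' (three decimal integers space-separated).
Answer: 1 5 0

Derivation:
vaddr = 416 = 0b0110100000
  top 2 bits -> l1_idx = 1
  next 3 bits -> l2_idx = 5
  bottom 5 bits -> offset = 0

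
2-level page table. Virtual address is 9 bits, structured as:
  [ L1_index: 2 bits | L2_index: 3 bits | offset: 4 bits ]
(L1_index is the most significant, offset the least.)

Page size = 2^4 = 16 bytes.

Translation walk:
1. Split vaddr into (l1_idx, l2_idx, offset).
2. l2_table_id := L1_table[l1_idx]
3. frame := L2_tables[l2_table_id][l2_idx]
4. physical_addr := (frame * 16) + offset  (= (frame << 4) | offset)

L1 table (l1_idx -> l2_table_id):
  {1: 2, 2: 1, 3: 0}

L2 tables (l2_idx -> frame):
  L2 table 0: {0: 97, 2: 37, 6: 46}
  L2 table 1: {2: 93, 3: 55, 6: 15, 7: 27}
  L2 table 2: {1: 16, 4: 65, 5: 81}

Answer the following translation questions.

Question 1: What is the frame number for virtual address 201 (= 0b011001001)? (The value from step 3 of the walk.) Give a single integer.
Answer: 65

Derivation:
vaddr = 201: l1_idx=1, l2_idx=4
L1[1] = 2; L2[2][4] = 65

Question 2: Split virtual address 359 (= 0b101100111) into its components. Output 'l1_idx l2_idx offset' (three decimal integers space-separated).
Answer: 2 6 7

Derivation:
vaddr = 359 = 0b101100111
  top 2 bits -> l1_idx = 2
  next 3 bits -> l2_idx = 6
  bottom 4 bits -> offset = 7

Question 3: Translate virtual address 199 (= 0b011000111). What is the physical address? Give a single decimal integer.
Answer: 1047

Derivation:
vaddr = 199 = 0b011000111
Split: l1_idx=1, l2_idx=4, offset=7
L1[1] = 2
L2[2][4] = 65
paddr = 65 * 16 + 7 = 1047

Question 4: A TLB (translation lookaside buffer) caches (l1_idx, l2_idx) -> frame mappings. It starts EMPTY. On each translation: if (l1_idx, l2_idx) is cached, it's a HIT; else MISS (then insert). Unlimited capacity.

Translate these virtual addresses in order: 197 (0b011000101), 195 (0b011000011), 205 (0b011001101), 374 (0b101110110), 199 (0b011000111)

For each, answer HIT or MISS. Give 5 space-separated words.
vaddr=197: (1,4) not in TLB -> MISS, insert
vaddr=195: (1,4) in TLB -> HIT
vaddr=205: (1,4) in TLB -> HIT
vaddr=374: (2,7) not in TLB -> MISS, insert
vaddr=199: (1,4) in TLB -> HIT

Answer: MISS HIT HIT MISS HIT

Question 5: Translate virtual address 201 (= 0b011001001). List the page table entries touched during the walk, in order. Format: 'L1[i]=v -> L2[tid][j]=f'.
Answer: L1[1]=2 -> L2[2][4]=65

Derivation:
vaddr = 201 = 0b011001001
Split: l1_idx=1, l2_idx=4, offset=9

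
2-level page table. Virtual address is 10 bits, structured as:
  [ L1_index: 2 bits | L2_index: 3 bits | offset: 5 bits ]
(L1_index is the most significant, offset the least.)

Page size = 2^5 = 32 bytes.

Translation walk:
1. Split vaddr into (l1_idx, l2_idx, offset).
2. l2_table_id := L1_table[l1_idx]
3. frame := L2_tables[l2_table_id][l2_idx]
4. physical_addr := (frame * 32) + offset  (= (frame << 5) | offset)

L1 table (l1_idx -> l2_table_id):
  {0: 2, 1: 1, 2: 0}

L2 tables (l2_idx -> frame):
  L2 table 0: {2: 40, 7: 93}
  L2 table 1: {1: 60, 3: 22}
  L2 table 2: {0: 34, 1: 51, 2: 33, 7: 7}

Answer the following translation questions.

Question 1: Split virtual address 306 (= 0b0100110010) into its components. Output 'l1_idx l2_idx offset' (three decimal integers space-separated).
vaddr = 306 = 0b0100110010
  top 2 bits -> l1_idx = 1
  next 3 bits -> l2_idx = 1
  bottom 5 bits -> offset = 18

Answer: 1 1 18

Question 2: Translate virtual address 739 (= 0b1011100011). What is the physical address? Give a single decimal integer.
Answer: 2979

Derivation:
vaddr = 739 = 0b1011100011
Split: l1_idx=2, l2_idx=7, offset=3
L1[2] = 0
L2[0][7] = 93
paddr = 93 * 32 + 3 = 2979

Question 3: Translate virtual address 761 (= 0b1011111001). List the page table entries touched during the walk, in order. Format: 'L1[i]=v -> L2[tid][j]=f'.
Answer: L1[2]=0 -> L2[0][7]=93

Derivation:
vaddr = 761 = 0b1011111001
Split: l1_idx=2, l2_idx=7, offset=25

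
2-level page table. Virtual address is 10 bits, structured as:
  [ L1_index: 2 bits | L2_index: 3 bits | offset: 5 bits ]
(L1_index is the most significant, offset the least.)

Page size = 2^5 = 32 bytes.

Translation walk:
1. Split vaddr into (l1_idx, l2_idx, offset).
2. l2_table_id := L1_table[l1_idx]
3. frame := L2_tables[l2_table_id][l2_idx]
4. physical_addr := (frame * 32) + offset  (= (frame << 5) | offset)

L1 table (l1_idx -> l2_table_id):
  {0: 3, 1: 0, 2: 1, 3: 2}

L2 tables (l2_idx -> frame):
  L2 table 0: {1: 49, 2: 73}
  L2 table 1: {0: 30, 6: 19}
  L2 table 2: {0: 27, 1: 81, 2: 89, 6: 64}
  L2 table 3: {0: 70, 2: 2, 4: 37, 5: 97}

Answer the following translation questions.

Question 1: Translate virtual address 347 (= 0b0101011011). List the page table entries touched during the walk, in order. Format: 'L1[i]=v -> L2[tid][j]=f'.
vaddr = 347 = 0b0101011011
Split: l1_idx=1, l2_idx=2, offset=27

Answer: L1[1]=0 -> L2[0][2]=73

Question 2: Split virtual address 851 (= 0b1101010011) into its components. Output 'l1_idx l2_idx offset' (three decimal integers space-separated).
vaddr = 851 = 0b1101010011
  top 2 bits -> l1_idx = 3
  next 3 bits -> l2_idx = 2
  bottom 5 bits -> offset = 19

Answer: 3 2 19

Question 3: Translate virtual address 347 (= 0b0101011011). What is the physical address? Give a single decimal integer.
vaddr = 347 = 0b0101011011
Split: l1_idx=1, l2_idx=2, offset=27
L1[1] = 0
L2[0][2] = 73
paddr = 73 * 32 + 27 = 2363

Answer: 2363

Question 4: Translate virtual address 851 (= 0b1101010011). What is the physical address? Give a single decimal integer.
vaddr = 851 = 0b1101010011
Split: l1_idx=3, l2_idx=2, offset=19
L1[3] = 2
L2[2][2] = 89
paddr = 89 * 32 + 19 = 2867

Answer: 2867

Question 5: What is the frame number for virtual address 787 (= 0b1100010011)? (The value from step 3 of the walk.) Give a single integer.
Answer: 27

Derivation:
vaddr = 787: l1_idx=3, l2_idx=0
L1[3] = 2; L2[2][0] = 27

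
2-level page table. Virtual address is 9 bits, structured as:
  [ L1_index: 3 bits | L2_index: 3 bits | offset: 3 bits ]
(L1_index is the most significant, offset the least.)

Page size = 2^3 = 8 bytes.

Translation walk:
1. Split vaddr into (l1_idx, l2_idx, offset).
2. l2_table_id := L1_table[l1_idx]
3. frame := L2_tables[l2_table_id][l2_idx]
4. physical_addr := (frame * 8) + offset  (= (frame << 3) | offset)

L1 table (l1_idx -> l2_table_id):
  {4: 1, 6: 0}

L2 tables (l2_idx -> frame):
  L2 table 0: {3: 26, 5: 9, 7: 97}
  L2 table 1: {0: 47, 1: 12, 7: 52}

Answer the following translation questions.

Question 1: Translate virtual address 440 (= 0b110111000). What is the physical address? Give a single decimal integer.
Answer: 776

Derivation:
vaddr = 440 = 0b110111000
Split: l1_idx=6, l2_idx=7, offset=0
L1[6] = 0
L2[0][7] = 97
paddr = 97 * 8 + 0 = 776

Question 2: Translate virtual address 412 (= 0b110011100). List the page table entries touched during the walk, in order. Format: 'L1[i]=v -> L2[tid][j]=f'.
vaddr = 412 = 0b110011100
Split: l1_idx=6, l2_idx=3, offset=4

Answer: L1[6]=0 -> L2[0][3]=26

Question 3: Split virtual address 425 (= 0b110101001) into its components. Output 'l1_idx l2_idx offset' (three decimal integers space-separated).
Answer: 6 5 1

Derivation:
vaddr = 425 = 0b110101001
  top 3 bits -> l1_idx = 6
  next 3 bits -> l2_idx = 5
  bottom 3 bits -> offset = 1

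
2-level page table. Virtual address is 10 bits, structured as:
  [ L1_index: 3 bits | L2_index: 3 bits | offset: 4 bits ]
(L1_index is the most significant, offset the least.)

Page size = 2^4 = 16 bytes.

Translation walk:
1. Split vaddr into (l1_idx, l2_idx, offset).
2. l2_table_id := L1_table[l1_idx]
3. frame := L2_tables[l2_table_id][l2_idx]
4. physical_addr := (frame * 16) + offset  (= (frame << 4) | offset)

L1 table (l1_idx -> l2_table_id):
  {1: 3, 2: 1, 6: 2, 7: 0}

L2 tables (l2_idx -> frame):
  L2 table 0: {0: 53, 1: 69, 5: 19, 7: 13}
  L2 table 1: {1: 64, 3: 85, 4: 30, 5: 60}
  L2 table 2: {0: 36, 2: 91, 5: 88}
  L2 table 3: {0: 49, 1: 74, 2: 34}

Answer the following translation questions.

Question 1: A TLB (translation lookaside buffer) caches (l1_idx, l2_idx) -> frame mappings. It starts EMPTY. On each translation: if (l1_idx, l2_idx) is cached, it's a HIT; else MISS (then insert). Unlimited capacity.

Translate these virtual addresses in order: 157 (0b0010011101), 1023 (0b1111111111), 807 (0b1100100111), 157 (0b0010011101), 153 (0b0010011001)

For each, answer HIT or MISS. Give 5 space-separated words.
Answer: MISS MISS MISS HIT HIT

Derivation:
vaddr=157: (1,1) not in TLB -> MISS, insert
vaddr=1023: (7,7) not in TLB -> MISS, insert
vaddr=807: (6,2) not in TLB -> MISS, insert
vaddr=157: (1,1) in TLB -> HIT
vaddr=153: (1,1) in TLB -> HIT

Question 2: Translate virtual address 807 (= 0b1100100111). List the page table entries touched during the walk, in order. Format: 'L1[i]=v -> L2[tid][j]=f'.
vaddr = 807 = 0b1100100111
Split: l1_idx=6, l2_idx=2, offset=7

Answer: L1[6]=2 -> L2[2][2]=91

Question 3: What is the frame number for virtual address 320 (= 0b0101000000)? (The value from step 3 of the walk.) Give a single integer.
Answer: 30

Derivation:
vaddr = 320: l1_idx=2, l2_idx=4
L1[2] = 1; L2[1][4] = 30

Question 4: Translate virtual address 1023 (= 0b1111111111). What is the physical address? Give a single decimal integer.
Answer: 223

Derivation:
vaddr = 1023 = 0b1111111111
Split: l1_idx=7, l2_idx=7, offset=15
L1[7] = 0
L2[0][7] = 13
paddr = 13 * 16 + 15 = 223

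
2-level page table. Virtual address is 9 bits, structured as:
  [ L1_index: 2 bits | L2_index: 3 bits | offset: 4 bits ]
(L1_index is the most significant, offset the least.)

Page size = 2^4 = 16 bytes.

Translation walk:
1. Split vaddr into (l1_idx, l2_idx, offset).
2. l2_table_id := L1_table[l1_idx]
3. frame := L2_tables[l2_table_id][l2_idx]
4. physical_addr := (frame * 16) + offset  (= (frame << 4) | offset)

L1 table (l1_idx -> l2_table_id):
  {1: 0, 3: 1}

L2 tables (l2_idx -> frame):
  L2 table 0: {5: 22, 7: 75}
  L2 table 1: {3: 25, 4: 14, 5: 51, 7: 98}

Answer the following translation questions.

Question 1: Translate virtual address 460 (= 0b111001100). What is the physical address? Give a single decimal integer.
vaddr = 460 = 0b111001100
Split: l1_idx=3, l2_idx=4, offset=12
L1[3] = 1
L2[1][4] = 14
paddr = 14 * 16 + 12 = 236

Answer: 236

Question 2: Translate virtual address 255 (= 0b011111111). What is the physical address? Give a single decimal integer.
Answer: 1215

Derivation:
vaddr = 255 = 0b011111111
Split: l1_idx=1, l2_idx=7, offset=15
L1[1] = 0
L2[0][7] = 75
paddr = 75 * 16 + 15 = 1215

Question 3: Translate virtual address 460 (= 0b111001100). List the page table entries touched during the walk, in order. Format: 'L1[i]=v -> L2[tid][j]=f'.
vaddr = 460 = 0b111001100
Split: l1_idx=3, l2_idx=4, offset=12

Answer: L1[3]=1 -> L2[1][4]=14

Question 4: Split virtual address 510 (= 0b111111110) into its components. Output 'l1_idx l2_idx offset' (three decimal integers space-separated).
Answer: 3 7 14

Derivation:
vaddr = 510 = 0b111111110
  top 2 bits -> l1_idx = 3
  next 3 bits -> l2_idx = 7
  bottom 4 bits -> offset = 14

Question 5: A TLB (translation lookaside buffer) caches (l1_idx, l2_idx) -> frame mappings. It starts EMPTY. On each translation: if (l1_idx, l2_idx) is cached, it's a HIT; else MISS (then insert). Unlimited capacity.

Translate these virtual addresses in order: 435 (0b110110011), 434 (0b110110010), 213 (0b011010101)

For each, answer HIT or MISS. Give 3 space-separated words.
Answer: MISS HIT MISS

Derivation:
vaddr=435: (3,3) not in TLB -> MISS, insert
vaddr=434: (3,3) in TLB -> HIT
vaddr=213: (1,5) not in TLB -> MISS, insert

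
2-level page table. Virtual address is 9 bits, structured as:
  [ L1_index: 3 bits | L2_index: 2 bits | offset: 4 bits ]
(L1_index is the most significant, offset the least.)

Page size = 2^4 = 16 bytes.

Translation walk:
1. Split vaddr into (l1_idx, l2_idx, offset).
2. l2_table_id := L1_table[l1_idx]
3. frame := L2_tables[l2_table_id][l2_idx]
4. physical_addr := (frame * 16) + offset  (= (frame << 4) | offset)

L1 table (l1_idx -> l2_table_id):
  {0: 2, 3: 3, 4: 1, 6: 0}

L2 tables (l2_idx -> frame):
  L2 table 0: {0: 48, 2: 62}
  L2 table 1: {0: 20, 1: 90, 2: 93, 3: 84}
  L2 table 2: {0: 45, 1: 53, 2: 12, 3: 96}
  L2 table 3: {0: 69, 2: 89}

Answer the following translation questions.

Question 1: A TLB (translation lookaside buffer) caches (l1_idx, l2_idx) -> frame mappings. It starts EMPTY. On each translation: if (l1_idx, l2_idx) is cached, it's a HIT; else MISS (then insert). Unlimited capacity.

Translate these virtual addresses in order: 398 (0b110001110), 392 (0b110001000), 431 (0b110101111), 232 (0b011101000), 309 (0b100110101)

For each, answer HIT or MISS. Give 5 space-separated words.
Answer: MISS HIT MISS MISS MISS

Derivation:
vaddr=398: (6,0) not in TLB -> MISS, insert
vaddr=392: (6,0) in TLB -> HIT
vaddr=431: (6,2) not in TLB -> MISS, insert
vaddr=232: (3,2) not in TLB -> MISS, insert
vaddr=309: (4,3) not in TLB -> MISS, insert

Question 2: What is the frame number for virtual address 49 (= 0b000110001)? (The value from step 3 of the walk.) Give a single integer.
vaddr = 49: l1_idx=0, l2_idx=3
L1[0] = 2; L2[2][3] = 96

Answer: 96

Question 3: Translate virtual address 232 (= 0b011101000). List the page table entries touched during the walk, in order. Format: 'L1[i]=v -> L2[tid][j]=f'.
vaddr = 232 = 0b011101000
Split: l1_idx=3, l2_idx=2, offset=8

Answer: L1[3]=3 -> L2[3][2]=89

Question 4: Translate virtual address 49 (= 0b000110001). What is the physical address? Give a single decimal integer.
vaddr = 49 = 0b000110001
Split: l1_idx=0, l2_idx=3, offset=1
L1[0] = 2
L2[2][3] = 96
paddr = 96 * 16 + 1 = 1537

Answer: 1537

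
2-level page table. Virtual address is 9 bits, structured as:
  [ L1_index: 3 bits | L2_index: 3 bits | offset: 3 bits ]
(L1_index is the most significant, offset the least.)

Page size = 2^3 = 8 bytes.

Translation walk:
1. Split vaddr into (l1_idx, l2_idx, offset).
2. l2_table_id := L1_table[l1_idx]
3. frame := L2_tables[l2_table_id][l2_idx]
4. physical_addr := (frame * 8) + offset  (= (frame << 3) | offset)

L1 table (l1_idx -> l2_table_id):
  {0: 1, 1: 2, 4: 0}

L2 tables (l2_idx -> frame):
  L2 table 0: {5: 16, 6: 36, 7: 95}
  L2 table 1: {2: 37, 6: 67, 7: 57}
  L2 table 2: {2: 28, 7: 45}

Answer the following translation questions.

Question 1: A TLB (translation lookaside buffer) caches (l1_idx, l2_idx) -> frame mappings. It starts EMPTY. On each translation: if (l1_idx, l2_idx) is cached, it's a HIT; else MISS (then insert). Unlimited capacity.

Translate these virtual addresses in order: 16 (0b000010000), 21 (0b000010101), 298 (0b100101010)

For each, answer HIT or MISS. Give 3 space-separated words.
Answer: MISS HIT MISS

Derivation:
vaddr=16: (0,2) not in TLB -> MISS, insert
vaddr=21: (0,2) in TLB -> HIT
vaddr=298: (4,5) not in TLB -> MISS, insert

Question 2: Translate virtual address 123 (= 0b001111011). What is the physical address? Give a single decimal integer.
vaddr = 123 = 0b001111011
Split: l1_idx=1, l2_idx=7, offset=3
L1[1] = 2
L2[2][7] = 45
paddr = 45 * 8 + 3 = 363

Answer: 363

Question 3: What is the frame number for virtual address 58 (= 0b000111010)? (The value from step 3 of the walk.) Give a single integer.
Answer: 57

Derivation:
vaddr = 58: l1_idx=0, l2_idx=7
L1[0] = 1; L2[1][7] = 57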